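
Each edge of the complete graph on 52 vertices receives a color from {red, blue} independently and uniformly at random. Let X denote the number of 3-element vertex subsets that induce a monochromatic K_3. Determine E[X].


Let X = Σ_S X_S over the C(52, 3) = 22100 subsets S of size 3, where X_S = 1 if the K_3 on S is monochromatic.
For a fixed S, the K_3 on S has C(3, 2) = 3 edges. P[all 3 edges red] = (1/2)^3, and likewise for blue, so P[monochromatic] = 2·(1/2)^3 = 2^{1 − 3} = 1/4.
By linearity of expectation: E[X] = C(52, 3) · 2^{1 − 3} = 22100 · 1/4 = 5525.
Numerically: E[X] ≈ 5525.0000.

E[X] = C(52,3)·2^(1−C(3,2)) = 5525 ≈ 5525.0000.


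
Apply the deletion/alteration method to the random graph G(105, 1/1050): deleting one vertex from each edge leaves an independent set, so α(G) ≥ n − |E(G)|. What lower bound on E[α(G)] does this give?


E[|E(G)|] = C(105, 2)·p = 5460 · (1/1050) = 26/5.
E[α(G)] ≥ n − E[|E(G)|] = 105 − 26/5 = 499/5.
Numerically: ≈ 99.800.
(This is only a lower bound; the true E[α(G)] may be larger.)

E[α(G)] ≥ 499/5 ≈ 99.800.


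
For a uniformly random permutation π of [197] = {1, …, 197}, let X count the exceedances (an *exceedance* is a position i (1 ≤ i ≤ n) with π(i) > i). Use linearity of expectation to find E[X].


Write X = Σ_{i=1}^{197} X_i, where X_i = 1_{π(i) > i}.
For each fixed i, π(i) is uniform over {1, …, 197} (marginal of a uniform permutation), so P[π(i) > i] = (n − i)/n. Summing: Σ_{i=1}^{197} (n − i)/n = (0 + 1 + … + 196)/197 = 197(197 − 1)/(2·197) = (197 − 1)/2.
Hence E[X] = Σ_{i=1}^{197} (197 − i)/197 = 98 ≈ 98.000000.

E[X] = 98 = 98.000000.


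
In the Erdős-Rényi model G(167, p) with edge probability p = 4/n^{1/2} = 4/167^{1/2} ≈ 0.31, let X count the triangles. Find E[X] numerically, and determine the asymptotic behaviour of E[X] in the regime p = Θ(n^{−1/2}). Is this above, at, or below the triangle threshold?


Number of potential triangles: C(167, 3) = 762355.
Each occurs with probability p³ ≈ (0.31)³ ≈ 2.96555e-02.
By linearity: E[X] = C(167, 3)·p³ ≈ 762355 · 2.96555e-02 ≈ 22608.020.
Since α = 1/2 < 1, p = c/n^{1/2} ≫ 1/n is above the triangle threshold p ~ 1/n. Asymptotically E[X] ~ (c³/6)·n^{3(1−α)} = (4³/6)·n^{1.5} → ∞; triangles are abundant w.h.p.

E[X] ≈ 22608.020; in regime p = Θ(1/n^{1/2}) E[X] diverges (above the triangle threshold p ~ 1/n).


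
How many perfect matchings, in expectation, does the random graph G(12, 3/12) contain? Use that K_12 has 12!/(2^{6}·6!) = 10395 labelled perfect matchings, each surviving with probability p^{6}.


K_12 has 12!/(2^{6}·6!) = 10395 labelled perfect matchings.
For each such perfect matching H, let X_H = 1 if all 6 edges of H are present in G. Then P[X_H = 1] = p^{6} = (1/4)^{6} = 1/4096.
By linearity: E[X] = Σ_H E[X_H] = 10395 · p^{6} = 10395 · 1/4096 = 10395/4096.
Numerically: E[X] ≈ 2.53784.

E[X] = 10395 · (1/4)^{6} = 10395/4096 ≈ 2.53784.


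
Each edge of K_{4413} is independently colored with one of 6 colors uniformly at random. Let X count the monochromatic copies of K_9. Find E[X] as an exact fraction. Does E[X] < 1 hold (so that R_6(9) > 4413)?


E[X] = C(4413, 9) · 6^{1 − 36} = 1734990840325017881257917265 · 6^{−35} = 1734990840325017881257917265/1719070799748422591028658176.
As a reduced fraction: E[X] = 1734990840325017881257917265/1719070799748422591028658176 ≈ 1.009.
Is E[X] < 1? NO.
Since E[X] ≥ 1, the first-moment bound is inconclusive at n = 4413; it does NOT by itself certify R_6(9) > 4413.

E[X] = 1734990840325017881257917265/1719070799748422591028658176 ≈ 1.009; E[X] ≥ 1; first-moment method inconclusive here.


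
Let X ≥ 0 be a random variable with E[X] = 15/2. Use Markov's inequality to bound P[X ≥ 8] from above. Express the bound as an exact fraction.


μ = E[X] = 15/2, a = 8.
Markov: P[X ≥ 8] ≤ μ/a = (15/2)/8 = 15/16.
Numerically: ≈ 0.9375.
(Since a = 8 > μ = 7.5000, the bound 15/16 is < 1 and informative.)

P[X ≥ 8] ≤ 15/16 ≈ 0.9375.


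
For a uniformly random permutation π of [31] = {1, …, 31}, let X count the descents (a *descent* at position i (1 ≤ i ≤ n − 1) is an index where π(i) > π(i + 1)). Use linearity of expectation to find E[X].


Write X = Σ X_I over i = 1, …, 30, with X_I the indicator of one descent.
There are 30 indicators.
For each fixed i, the pair (π(i), π(i+1)) is a uniformly random ordered pair of distinct values from {1, …, 31}; by symmetry P[π(i) > π(i+1)] = 1/2.
By linearity: E[X] = 30 · (1/2) = (31 − 1) · (1/2) = 15 ≈ 15.000.

E[X] = 15 = 15.000.


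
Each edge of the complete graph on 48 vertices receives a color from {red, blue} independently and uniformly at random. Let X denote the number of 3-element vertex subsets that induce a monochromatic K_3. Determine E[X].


Let X = Σ_S X_S over the C(48, 3) = 17296 subsets S of size 3, where X_S = 1 if the K_3 on S is monochromatic.
For a fixed S, the K_3 on S has C(3, 2) = 3 edges. P[all 3 edges red] = (1/2)^3, and likewise for blue, so P[monochromatic] = 2·(1/2)^3 = 2^{1 − 3} = 1/4.
Summing: E[X] = C(48, 3) · 2^{1 − 3} = 17296 · 1/4 = 4324.
Numerically: E[X] ≈ 4324.0000.

E[X] = C(48,3)·2^(1−C(3,2)) = 4324 ≈ 4324.0000.


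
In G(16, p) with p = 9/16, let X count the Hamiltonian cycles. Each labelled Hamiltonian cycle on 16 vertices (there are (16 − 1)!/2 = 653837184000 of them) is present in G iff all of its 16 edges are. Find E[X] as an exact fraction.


K_16 has (16 − 1)!/2 = 653837184000 labelled Hamiltonian cycles.
For each such Hamiltonian cycle H, let X_H = 1 if all 16 edges of H are present in G. Then P[X_H = 1] = p^{16} = (9/16)^{16} = 1853020188851841/18446744073709551616.
By linearity: E[X] = Σ_H E[X_H] = 653837184000 · p^{16} = 653837184000 · 1853020188851841/18446744073709551616 = 1183177248216831945952875/18014398509481984.
Numerically: E[X] ≈ 6.568e+07.

E[X] = 653837184000 · (9/16)^{16} = 1183177248216831945952875/18014398509481984 ≈ 6.568e+07.


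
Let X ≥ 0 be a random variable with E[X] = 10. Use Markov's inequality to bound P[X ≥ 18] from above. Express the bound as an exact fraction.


μ = E[X] = 10, a = 18.
Markov: P[X ≥ 18] ≤ μ/a = (10)/18 = 5/9.
Numerically: ≈ 0.5556.
(Since a = 18 > μ = 10.0000, the bound 5/9 is < 1 and informative.)

P[X ≥ 18] ≤ 5/9 ≈ 0.5556.


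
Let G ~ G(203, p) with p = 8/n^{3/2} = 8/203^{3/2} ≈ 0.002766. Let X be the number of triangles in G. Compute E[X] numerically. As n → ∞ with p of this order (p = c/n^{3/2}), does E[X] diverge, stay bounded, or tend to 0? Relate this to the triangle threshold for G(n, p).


Number of potential triangles: C(203, 3) = 1373701.
Each occurs with probability p³ ≈ (0.002766)³ ≈ 2.116108e-08.
By linearity: E[X] = C(203, 3)·p³ ≈ 1373701 · 2.116108e-08 ≈ 0.0291.
Since α = 3/2 > 1, p = c/n^{3/2} = o(1/n) is below the triangle threshold p ~ 1/n. Asymptotically E[X] ~ (c³/6)·n^{3(1−α)} = (8³/6)·n^{-1.5} → 0, so by Markov's inequality G has no triangles w.h.p.

E[X] ≈ 0.0291; in regime p = Θ(1/n^{3/2}) E[X] tends to 0 (below the triangle threshold p ~ 1/n).


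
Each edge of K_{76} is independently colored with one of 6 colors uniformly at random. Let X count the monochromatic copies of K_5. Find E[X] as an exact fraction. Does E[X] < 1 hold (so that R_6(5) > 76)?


E[X] = C(76, 5) · 6^{1 − 10} = 18474840 · 6^{−9} = 18474840/10077696.
As a reduced fraction: E[X] = 256595/139968 ≈ 1.833.
Is E[X] < 1? NO.
Since E[X] ≥ 1, the first-moment bound is inconclusive at n = 76; it does NOT by itself certify R_6(5) > 76.

E[X] = 256595/139968 ≈ 1.833; E[X] ≥ 1; first-moment method inconclusive here.


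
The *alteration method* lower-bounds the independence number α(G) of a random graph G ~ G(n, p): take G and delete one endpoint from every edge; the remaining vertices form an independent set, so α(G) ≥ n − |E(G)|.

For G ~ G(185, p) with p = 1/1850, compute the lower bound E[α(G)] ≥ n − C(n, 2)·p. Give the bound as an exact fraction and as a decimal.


E[|E(G)|] = C(185, 2)·p = 17020 · (1/1850) = 46/5.
E[α(G)] ≥ n − E[|E(G)|] = 185 − 46/5 = 879/5.
Numerically: ≈ 175.800.
(This is only a lower bound; the true E[α(G)] may be larger.)

E[α(G)] ≥ 879/5 ≈ 175.800.


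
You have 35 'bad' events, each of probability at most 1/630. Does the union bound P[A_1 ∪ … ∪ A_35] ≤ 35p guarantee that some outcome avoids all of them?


Union bound: P[∪_{i=1}^{35} A_i] ≤ Σ_i P[A_i] ≤ 35·p = 35·(1/630) = 1/18.
Numerically: 1/18 ≈ 0.0556.
Is 1/18 < 1? YES.
Since P[∪ A_i] ≤ 1/18 < 1, the complement has P[∩ A_i^c] ≥ 1 − 1/18 = 17/18 > 0, so some outcome avoids every A_i.

35·p = 1/18 ≈ 0.0556; existence CERTIFIED by the union bound.


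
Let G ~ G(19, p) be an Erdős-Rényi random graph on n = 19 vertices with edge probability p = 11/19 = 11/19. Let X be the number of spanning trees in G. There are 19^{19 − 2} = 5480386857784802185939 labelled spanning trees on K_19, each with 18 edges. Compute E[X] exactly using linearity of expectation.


K_19 has 19^{19 − 2} = 5480386857784802185939 labelled spanning trees.
For each such spanning tree H, let X_H = 1 if all 18 edges of H are present in G. Then P[X_H = 1] = p^{18} = (11/19)^{18} = 5559917313492231481/104127350297911241532841.
Summing the indicators: E[X] = Σ_H E[X_H] = 5480386857784802185939 · p^{18} = 5480386857784802185939 · 5559917313492231481/104127350297911241532841 = 5559917313492231481/19.
Numerically: E[X] ≈ 2.9263e+17.

E[X] = 5480386857784802185939 · (11/19)^{18} = 5559917313492231481/19 ≈ 2.9263e+17.


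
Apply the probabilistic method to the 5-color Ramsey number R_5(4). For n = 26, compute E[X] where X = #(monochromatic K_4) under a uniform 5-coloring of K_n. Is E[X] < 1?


E[X] = C(26, 4) · 5^{1 − 6} = 14950 · 5^{−5} = 14950/3125.
As a reduced fraction: E[X] = 598/125 ≈ 4.7840.
Is E[X] < 1? NO.
Since E[X] ≥ 1, the first-moment bound is inconclusive at n = 26; it does NOT by itself certify R_5(4) > 26.

E[X] = 598/125 ≈ 4.7840; E[X] ≥ 1; first-moment method inconclusive here.


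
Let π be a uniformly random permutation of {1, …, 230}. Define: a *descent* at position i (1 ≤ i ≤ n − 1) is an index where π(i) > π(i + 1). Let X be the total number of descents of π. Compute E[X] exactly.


Write X = Σ X_I over i = 1, …, 229, with X_I the indicator of one descent.
There are 229 indicators.
For each fixed i, the pair (π(i), π(i+1)) is a uniformly random ordered pair of distinct values from {1, …, 230}; by symmetry P[π(i) > π(i+1)] = 1/2.
By linearity: E[X] = 229 · (1/2) = (230 − 1) · (1/2) = 229/2 ≈ 114.50000.

E[X] = 229/2 = 114.50000.


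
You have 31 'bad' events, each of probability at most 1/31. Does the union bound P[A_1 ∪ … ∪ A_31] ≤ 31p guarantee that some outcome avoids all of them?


Union bound: P[∪_{i=1}^{31} A_i] ≤ Σ_i P[A_i] ≤ 31·p = 31·(1/31) = 1.
Numerically: 1 ≈ 1.0000.
Is 1 < 1? NO.
Since the bound 1 is ≥ 1, the union bound is uninformative here; it does NOT by itself certify existence.

31·p = 1 ≈ 1.0000; existence NOT certified by the union bound.


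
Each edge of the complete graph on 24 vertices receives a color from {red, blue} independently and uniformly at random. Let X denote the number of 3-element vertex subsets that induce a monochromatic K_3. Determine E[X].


Let X = Σ_S X_S over the C(24, 3) = 2024 subsets S of size 3, where X_S = 1 if the K_3 on S is monochromatic.
For a fixed S, the K_3 on S has C(3, 2) = 3 edges. P[all 3 edges red] = (1/2)^3, and likewise for blue, so P[monochromatic] = 2·(1/2)^3 = 2^{1 − 3} = 1/4.
By linearity of expectation: E[X] = C(24, 3) · 2^{1 − 3} = 2024 · 1/4 = 506.
Numerically: E[X] ≈ 506.0000.

E[X] = C(24,3)·2^(1−C(3,2)) = 506 ≈ 506.0000.


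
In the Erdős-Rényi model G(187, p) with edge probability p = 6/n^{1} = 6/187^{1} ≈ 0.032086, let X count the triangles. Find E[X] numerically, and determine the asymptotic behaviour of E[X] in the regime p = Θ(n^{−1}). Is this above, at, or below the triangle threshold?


Number of potential triangles: C(187, 3) = 1072445.
Each occurs with probability p³ ≈ (0.032086)³ ≈ 3.3031548e-05.
By linearity: E[X] = C(187, 3)·p³ ≈ 1072445 · 3.3031548e-05 ≈ 35.42452.
Here α = 1, so p = 6/n is exactly at the triangle threshold p ~ 1/n. Asymptotically E[X] → c³/6 = 6³/6 = 36 ≈ 36.00000, a bounded constant. In this regime the triangle count is asymptotically Poisson(c³/6).

E[X] ≈ 35.42452; in regime p = Θ(1/n^{1}) E[X] stays bounded (at the triangle threshold p ~ 1/n).


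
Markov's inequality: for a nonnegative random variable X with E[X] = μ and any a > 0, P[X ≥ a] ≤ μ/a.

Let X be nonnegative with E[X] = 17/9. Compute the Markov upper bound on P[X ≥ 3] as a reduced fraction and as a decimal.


μ = E[X] = 17/9, a = 3.
Markov: P[X ≥ 3] ≤ μ/a = (17/9)/3 = 17/27.
Numerically: ≈ 0.6296.
(Since a = 3 > μ = 1.8889, the bound 17/27 is < 1 and informative.)

P[X ≥ 3] ≤ 17/27 ≈ 0.6296.


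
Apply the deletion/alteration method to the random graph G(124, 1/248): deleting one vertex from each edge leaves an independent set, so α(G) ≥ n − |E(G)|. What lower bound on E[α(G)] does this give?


E[|E(G)|] = C(124, 2)·p = 7626 · (1/248) = 123/4.
E[α(G)] ≥ n − E[|E(G)|] = 124 − 123/4 = 373/4.
Numerically: ≈ 93.250.
(This is only a lower bound; the true E[α(G)] may be larger.)

E[α(G)] ≥ 373/4 ≈ 93.250.


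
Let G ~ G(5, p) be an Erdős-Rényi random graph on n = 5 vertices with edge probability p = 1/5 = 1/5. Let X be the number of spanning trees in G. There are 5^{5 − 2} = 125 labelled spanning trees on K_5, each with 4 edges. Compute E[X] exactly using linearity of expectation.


K_5 has 5^{5 − 2} = 125 labelled spanning trees.
For each such spanning tree H, let X_H = 1 if all 4 edges of H are present in G. Then P[X_H = 1] = p^{4} = (1/5)^{4} = 1/625.
By linearity of expectation: E[X] = Σ_H E[X_H] = 125 · p^{4} = 125 · 1/625 = 1/5.
Numerically: E[X] ≈ 0.2.

E[X] = 125 · (1/5)^{4} = 1/5 ≈ 0.2.


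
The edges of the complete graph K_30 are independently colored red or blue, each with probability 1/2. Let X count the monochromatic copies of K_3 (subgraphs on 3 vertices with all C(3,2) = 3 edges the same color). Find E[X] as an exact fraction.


Let X = Σ_S X_S over the C(30, 3) = 4060 subsets S of size 3, where X_S = 1 if the K_3 on S is monochromatic.
For a fixed S, the K_3 on S has C(3, 2) = 3 edges. P[all 3 edges red] = (1/2)^3, and likewise for blue, so P[monochromatic] = 2·(1/2)^3 = 2^{1 − 3} = 1/4.
By linearity: E[X] = C(30, 3) · 2^{1 − 3} = 4060 · 1/4 = 1015.
Numerically: E[X] ≈ 1015.0000.

E[X] = C(30,3)·2^(1−C(3,2)) = 1015 ≈ 1015.0000.


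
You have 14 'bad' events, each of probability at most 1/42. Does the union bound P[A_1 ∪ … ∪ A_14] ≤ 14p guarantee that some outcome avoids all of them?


Union bound: P[∪_{i=1}^{14} A_i] ≤ Σ_i P[A_i] ≤ 14·p = 14·(1/42) = 1/3.
Numerically: 1/3 ≈ 0.3333.
Is 1/3 < 1? YES.
Since P[∪ A_i] ≤ 1/3 < 1, the complement has P[∩ A_i^c] ≥ 1 − 1/3 = 2/3 > 0, so some outcome avoids every A_i.

14·p = 1/3 ≈ 0.3333; existence CERTIFIED by the union bound.


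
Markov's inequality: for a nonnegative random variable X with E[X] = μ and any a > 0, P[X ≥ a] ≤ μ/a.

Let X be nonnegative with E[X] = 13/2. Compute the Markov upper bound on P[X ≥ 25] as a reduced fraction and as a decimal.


μ = E[X] = 13/2, a = 25.
Markov: P[X ≥ 25] ≤ μ/a = (13/2)/25 = 13/50.
Numerically: ≈ 0.26000.
(Since a = 25 > μ = 6.50000, the bound 13/50 is < 1 and informative.)

P[X ≥ 25] ≤ 13/50 ≈ 0.26000.


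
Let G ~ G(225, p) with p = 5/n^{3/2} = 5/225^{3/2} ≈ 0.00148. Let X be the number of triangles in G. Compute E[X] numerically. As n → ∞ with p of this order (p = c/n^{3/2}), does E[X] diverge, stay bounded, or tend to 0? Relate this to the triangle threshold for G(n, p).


Number of potential triangles: C(225, 3) = 1873200.
Each occurs with probability p³ ≈ (0.00148)³ ≈ 3.25154e-09.
By linearity: E[X] = C(225, 3)·p³ ≈ 1873200 · 3.25154e-09 ≈ 0.006.
Since α = 3/2 > 1, p = c/n^{3/2} = o(1/n) is below the triangle threshold p ~ 1/n. Asymptotically E[X] ~ (c³/6)·n^{3(1−α)} = (5³/6)·n^{-1.5} → 0, so by Markov's inequality G has no triangles w.h.p.

E[X] ≈ 0.006; in regime p = Θ(1/n^{3/2}) E[X] tends to 0 (below the triangle threshold p ~ 1/n).


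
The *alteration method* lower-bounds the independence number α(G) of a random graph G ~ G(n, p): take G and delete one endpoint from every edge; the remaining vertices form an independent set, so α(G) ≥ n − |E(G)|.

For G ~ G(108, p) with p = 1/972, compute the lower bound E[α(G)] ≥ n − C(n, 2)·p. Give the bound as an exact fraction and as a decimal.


E[|E(G)|] = C(108, 2)·p = 5778 · (1/972) = 107/18.
E[α(G)] ≥ n − E[|E(G)|] = 108 − 107/18 = 1837/18.
Numerically: ≈ 102.056.
(This is only a lower bound; the true E[α(G)] may be larger.)

E[α(G)] ≥ 1837/18 ≈ 102.056.


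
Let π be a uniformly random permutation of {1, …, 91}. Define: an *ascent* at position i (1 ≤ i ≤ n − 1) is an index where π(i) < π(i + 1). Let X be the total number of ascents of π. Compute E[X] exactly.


Write X = Σ X_I over i = 1, …, 90, with X_I the indicator of one ascent.
There are 90 indicators.
For each fixed i, the pair (π(i), π(i+1)) is a uniformly random ordered pair of distinct values from {1, …, 91}; by symmetry P[π(i) < π(i+1)] = 1/2.
By linearity: E[X] = 90 · (1/2) = (91 − 1) · (1/2) = 45 ≈ 45.00000.

E[X] = 45 = 45.00000.


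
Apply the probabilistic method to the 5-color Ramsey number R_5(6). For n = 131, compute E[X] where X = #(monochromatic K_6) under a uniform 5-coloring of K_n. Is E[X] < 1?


E[X] = C(131, 6) · 5^{1 − 15} = 6249655776 · 5^{−14} = 6249655776/6103515625.
As a reduced fraction: E[X] = 6249655776/6103515625 ≈ 1.024.
Is E[X] < 1? NO.
Since E[X] ≥ 1, the first-moment bound is inconclusive at n = 131; it does NOT by itself certify R_5(6) > 131.

E[X] = 6249655776/6103515625 ≈ 1.024; E[X] ≥ 1; first-moment method inconclusive here.


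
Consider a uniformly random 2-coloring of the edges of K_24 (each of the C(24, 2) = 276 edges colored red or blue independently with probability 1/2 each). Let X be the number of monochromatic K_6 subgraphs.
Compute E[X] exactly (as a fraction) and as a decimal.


Let X = Σ_S X_S over the C(24, 6) = 134596 subsets S of size 6, where X_S = 1 if the K_6 on S is monochromatic.
For a fixed S, the K_6 on S has C(6, 2) = 15 edges. P[all 15 edges red] = (1/2)^15, and likewise for blue, so P[monochromatic] = 2·(1/2)^15 = 2^{1 − 15} = 1/16384.
Summing: E[X] = C(24, 6) · 2^{1 − 15} = 134596 · 1/16384 = 33649/4096.
Numerically: E[X] ≈ 8.2151.

E[X] = C(24,6)·2^(1−C(6,2)) = 33649/4096 ≈ 8.2151.


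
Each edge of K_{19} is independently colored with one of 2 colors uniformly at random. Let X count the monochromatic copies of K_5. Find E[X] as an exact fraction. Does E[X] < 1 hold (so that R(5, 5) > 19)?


E[X] = C(19, 5) · 2^{1 − 10} = 11628 · 2^{−9} = 11628/512.
As a reduced fraction: E[X] = 2907/128 ≈ 22.7109375.
Is E[X] < 1? NO.
Since E[X] ≥ 1, the first-moment bound is inconclusive at n = 19; it does NOT by itself certify R(5, 5) > 19.

E[X] = 2907/128 ≈ 22.7109375; E[X] ≥ 1; first-moment method inconclusive here.


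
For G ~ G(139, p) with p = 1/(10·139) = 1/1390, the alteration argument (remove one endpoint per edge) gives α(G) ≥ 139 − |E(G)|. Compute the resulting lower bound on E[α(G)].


E[|E(G)|] = C(139, 2)·p = 9591 · (1/1390) = 69/10.
E[α(G)] ≥ n − E[|E(G)|] = 139 − 69/10 = 1321/10.
Numerically: ≈ 132.1000.
(This is only a lower bound; the true E[α(G)] may be larger.)

E[α(G)] ≥ 1321/10 ≈ 132.1000.


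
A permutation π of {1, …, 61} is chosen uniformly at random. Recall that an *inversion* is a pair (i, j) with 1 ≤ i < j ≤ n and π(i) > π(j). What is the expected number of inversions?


Write X = Σ X_I over the C(61, 2) = 1830 pairs i < j, with X_I the indicator of one inversion.
There are 1830 indicators.
For each fixed pair i < j, the values π(i) and π(j) are two distinct elements of {1, …, 61} in uniformly random order; by symmetry P[π(i) > π(j)] = 1/2.
By linearity: E[X] = 1830 · (1/2) = C(61, 2) · (1/2) = 1830/2 = 915 ≈ 915.0000.

E[X] = 915 = 915.0000.


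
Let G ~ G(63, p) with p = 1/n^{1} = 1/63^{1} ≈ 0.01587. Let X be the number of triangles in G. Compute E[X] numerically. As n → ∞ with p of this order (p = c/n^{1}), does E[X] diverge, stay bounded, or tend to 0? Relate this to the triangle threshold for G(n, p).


Number of potential triangles: C(63, 3) = 39711.
Each occurs with probability p³ ≈ (0.01587)³ ≈ 3.999248e-06.
By linearity: E[X] = C(63, 3)·p³ ≈ 39711 · 3.999248e-06 ≈ 0.1588.
Here α = 1, so p = 1/n is exactly at the triangle threshold p ~ 1/n. Asymptotically E[X] → c³/6 = 1³/6 = 1/6 ≈ 0.1667, a bounded constant. In this regime the triangle count is asymptotically Poisson(c³/6).

E[X] ≈ 0.1588; in regime p = Θ(1/n^{1}) E[X] stays bounded (at the triangle threshold p ~ 1/n).


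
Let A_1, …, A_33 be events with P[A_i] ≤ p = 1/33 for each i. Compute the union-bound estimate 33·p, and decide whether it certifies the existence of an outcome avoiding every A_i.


Union bound: P[∪_{i=1}^{33} A_i] ≤ Σ_i P[A_i] ≤ 33·p = 33·(1/33) = 1.
Numerically: 1 ≈ 1.00000.
Is 1 < 1? NO.
Since the bound 1 is ≥ 1, the union bound is uninformative here; it does NOT by itself certify existence.

33·p = 1 ≈ 1.00000; existence NOT certified by the union bound.


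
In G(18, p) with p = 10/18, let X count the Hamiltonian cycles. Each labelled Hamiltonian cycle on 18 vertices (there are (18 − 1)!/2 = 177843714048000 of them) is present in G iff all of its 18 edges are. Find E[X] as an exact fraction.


K_18 has (18 − 1)!/2 = 177843714048000 labelled Hamiltonian cycles.
For each such Hamiltonian cycle H, let X_H = 1 if all 18 edges of H are present in G. Then P[X_H = 1] = p^{18} = (5/9)^{18} = 3814697265625/150094635296999121.
By linearity: E[X] = Σ_H E[X_H] = 177843714048000 · p^{18} = 177843714048000 · 3814697265625/150094635296999121 = 930617187500000000000000/205891132094649.
Numerically: E[X] ≈ 4.5199e+09.

E[X] = 177843714048000 · (5/9)^{18} = 930617187500000000000000/205891132094649 ≈ 4.5199e+09.


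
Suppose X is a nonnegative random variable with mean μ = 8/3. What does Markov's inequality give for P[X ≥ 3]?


μ = E[X] = 8/3, a = 3.
Markov: P[X ≥ 3] ≤ μ/a = (8/3)/3 = 8/9.
Numerically: ≈ 0.8889.
(Since a = 3 > μ = 2.6667, the bound 8/9 is < 1 and informative.)

P[X ≥ 3] ≤ 8/9 ≈ 0.8889.


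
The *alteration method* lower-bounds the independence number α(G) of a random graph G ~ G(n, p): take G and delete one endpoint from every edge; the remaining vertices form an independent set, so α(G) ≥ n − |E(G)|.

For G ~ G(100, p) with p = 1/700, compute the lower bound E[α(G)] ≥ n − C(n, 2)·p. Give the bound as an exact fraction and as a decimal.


E[|E(G)|] = C(100, 2)·p = 4950 · (1/700) = 99/14.
E[α(G)] ≥ n − E[|E(G)|] = 100 − 99/14 = 1301/14.
Numerically: ≈ 92.92857.
(This is only a lower bound; the true E[α(G)] may be larger.)

E[α(G)] ≥ 1301/14 ≈ 92.92857.


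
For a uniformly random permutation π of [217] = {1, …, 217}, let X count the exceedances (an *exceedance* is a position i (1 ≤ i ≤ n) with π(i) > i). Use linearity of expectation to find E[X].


Write X = Σ_{i=1}^{217} X_i, where X_i = 1_{π(i) > i}.
For each fixed i, π(i) is uniform over {1, …, 217} (marginal of a uniform permutation), so P[π(i) > i] = (n − i)/n. Summing: Σ_{i=1}^{217} (n − i)/n = (0 + 1 + … + 216)/217 = 217(217 − 1)/(2·217) = (217 − 1)/2.
Hence E[X] = Σ_{i=1}^{217} (217 − i)/217 = 108 ≈ 108.000000.

E[X] = 108 = 108.000000.


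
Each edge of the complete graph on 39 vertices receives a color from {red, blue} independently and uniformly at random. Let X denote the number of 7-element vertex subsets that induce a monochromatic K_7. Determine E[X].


Let X = Σ_S X_S over the C(39, 7) = 15380937 subsets S of size 7, where X_S = 1 if the K_7 on S is monochromatic.
For a fixed S, the K_7 on S has C(7, 2) = 21 edges. P[all 21 edges red] = (1/2)^21, and likewise for blue, so P[monochromatic] = 2·(1/2)^21 = 2^{1 − 21} = 1/1048576.
By linearity of expectation: E[X] = C(39, 7) · 2^{1 − 21} = 15380937 · 1/1048576 = 15380937/1048576.
Numerically: E[X] ≈ 14.6684.

E[X] = C(39,7)·2^(1−C(7,2)) = 15380937/1048576 ≈ 14.6684.


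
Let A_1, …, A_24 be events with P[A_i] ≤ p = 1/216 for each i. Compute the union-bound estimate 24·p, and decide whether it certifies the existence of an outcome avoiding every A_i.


Union bound: P[∪_{i=1}^{24} A_i] ≤ Σ_i P[A_i] ≤ 24·p = 24·(1/216) = 1/9.
Numerically: 1/9 ≈ 0.111.
Is 1/9 < 1? YES.
Since P[∪ A_i] ≤ 1/9 < 1, the complement has P[∩ A_i^c] ≥ 1 − 1/9 = 8/9 > 0, so some outcome avoids every A_i.

24·p = 1/9 ≈ 0.111; existence CERTIFIED by the union bound.


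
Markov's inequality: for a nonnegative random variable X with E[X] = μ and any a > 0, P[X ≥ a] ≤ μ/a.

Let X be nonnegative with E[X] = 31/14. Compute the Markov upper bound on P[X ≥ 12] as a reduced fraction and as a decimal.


μ = E[X] = 31/14, a = 12.
Markov: P[X ≥ 12] ≤ μ/a = (31/14)/12 = 31/168.
Numerically: ≈ 0.1845.
(Since a = 12 > μ = 2.2143, the bound 31/168 is < 1 and informative.)

P[X ≥ 12] ≤ 31/168 ≈ 0.1845.


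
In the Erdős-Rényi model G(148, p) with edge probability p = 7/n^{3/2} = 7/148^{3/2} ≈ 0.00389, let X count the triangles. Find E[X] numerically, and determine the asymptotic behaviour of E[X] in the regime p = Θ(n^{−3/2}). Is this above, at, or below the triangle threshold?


Number of potential triangles: C(148, 3) = 529396.
Each occurs with probability p³ ≈ (0.00389)³ ≈ 5.87647e-08.
By linearity: E[X] = C(148, 3)·p³ ≈ 529396 · 5.87647e-08 ≈ 0.031.
Since α = 3/2 > 1, p = c/n^{3/2} = o(1/n) is below the triangle threshold p ~ 1/n. Asymptotically E[X] ~ (c³/6)·n^{3(1−α)} = (7³/6)·n^{-1.5} → 0, so by Markov's inequality G has no triangles w.h.p.

E[X] ≈ 0.031; in regime p = Θ(1/n^{3/2}) E[X] tends to 0 (below the triangle threshold p ~ 1/n).


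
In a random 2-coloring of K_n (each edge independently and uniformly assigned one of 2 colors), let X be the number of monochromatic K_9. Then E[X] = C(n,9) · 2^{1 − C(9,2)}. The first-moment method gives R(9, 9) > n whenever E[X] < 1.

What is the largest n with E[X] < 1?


We need C(n, 9) · 2^{1 − 36} < 1, i.e. C(n, 9) < 2^{36 − 1} = 34359738368.
Check values of n near the boundary:
  n = 63: C(63, 9) = 23667689815; 23667689815 < 34359738368? YES
  n = 64: C(64, 9) = 27540584512; 27540584512 < 34359738368? YES
  n = 65: C(65, 9) = 31966749880; 31966749880 < 34359738368? YES
  n = 66: C(66, 9) = 37014131440; 37014131440 < 34359738368? NO
  n = 67: C(67, 9) = 42757703560; 42757703560 < 34359738368? NO
  n = 68: C(68, 9) = 49280065120; 49280065120 < 34359738368? NO
The largest n with C(n, 9) < 34359738368 is n = 65 (where E[X] = 3995843735/4294967296 ≈ 0.930355). Hence R(9, 9) > 65, i.e. R(9, 9) ≥ 66.

Largest n = 65; hence R(9, 9) > 65.


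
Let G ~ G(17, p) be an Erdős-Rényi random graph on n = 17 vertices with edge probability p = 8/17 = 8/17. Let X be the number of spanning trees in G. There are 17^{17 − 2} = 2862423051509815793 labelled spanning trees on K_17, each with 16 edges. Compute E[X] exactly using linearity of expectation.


K_17 has 17^{17 − 2} = 2862423051509815793 labelled spanning trees.
For each such spanning tree H, let X_H = 1 if all 16 edges of H are present in G. Then P[X_H = 1] = p^{16} = (8/17)^{16} = 281474976710656/48661191875666868481.
By linearity: E[X] = Σ_H E[X_H] = 2862423051509815793 · p^{16} = 2862423051509815793 · 281474976710656/48661191875666868481 = 281474976710656/17.
Numerically: E[X] ≈ 1.66e+13.

E[X] = 2862423051509815793 · (8/17)^{16} = 281474976710656/17 ≈ 1.66e+13.


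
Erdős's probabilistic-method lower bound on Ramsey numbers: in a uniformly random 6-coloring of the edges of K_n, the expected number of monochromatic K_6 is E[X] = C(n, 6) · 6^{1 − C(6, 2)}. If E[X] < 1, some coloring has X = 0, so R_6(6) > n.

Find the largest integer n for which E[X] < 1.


We need C(n, 6) · 6^{1 − 15} < 1, i.e. C(n, 6) < 6^{15 − 1} = 78364164096.
Check values of n near the boundary:
  n = 193: C(193, 6) = 66364016544; 66364016544 < 78364164096? YES
  n = 194: C(194, 6) = 68482017072; 68482017072 < 78364164096? YES
  n = 195: C(195, 6) = 70656049360; 70656049360 < 78364164096? YES
  n = 196: C(196, 6) = 72887293024; 72887293024 < 78364164096? YES
  n = 197: C(197, 6) = 75176946208; 75176946208 < 78364164096? YES
  n = 198: C(198, 6) = 77526225777; 77526225777 < 78364164096? YES
  n = 199: C(199, 6) = 79936367511; 79936367511 < 78364164096? NO
  n = 200: C(200, 6) = 82408626300; 82408626300 < 78364164096? NO
  n = 201: C(201, 6) = 84944276340; 84944276340 < 78364164096? NO
The largest n with C(n, 6) < 78364164096 is n = 198 (where E[X] = 25842075259/26121388032 ≈ 0.98931). Hence R_6(6) > 198, i.e. R_6(6) ≥ 199.

Largest n = 198; hence R_6(6) > 198.


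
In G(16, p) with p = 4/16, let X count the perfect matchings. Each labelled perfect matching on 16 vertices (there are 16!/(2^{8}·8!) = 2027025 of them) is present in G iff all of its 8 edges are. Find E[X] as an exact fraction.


K_16 has 16!/(2^{8}·8!) = 2027025 labelled perfect matchings.
For each such perfect matching H, let X_H = 1 if all 8 edges of H are present in G. Then P[X_H = 1] = p^{8} = (1/4)^{8} = 1/65536.
By linearity: E[X] = Σ_H E[X_H] = 2027025 · p^{8} = 2027025 · 1/65536 = 2027025/65536.
Numerically: E[X] ≈ 30.9.

E[X] = 2027025 · (1/4)^{8} = 2027025/65536 ≈ 30.9.


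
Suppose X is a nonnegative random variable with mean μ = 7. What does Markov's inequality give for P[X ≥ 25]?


μ = E[X] = 7, a = 25.
Markov: P[X ≥ 25] ≤ μ/a = (7)/25 = 7/25.
Numerically: ≈ 0.28000.
(Since a = 25 > μ = 7.00000, the bound 7/25 is < 1 and informative.)

P[X ≥ 25] ≤ 7/25 ≈ 0.28000.


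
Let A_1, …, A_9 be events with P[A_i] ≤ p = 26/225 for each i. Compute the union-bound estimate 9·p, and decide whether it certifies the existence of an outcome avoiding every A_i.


Union bound: P[∪_{i=1}^{9} A_i] ≤ Σ_i P[A_i] ≤ 9·p = 9·(26/225) = 26/25.
Numerically: 26/25 ≈ 1.040.
Is 26/25 < 1? NO.
Since the bound 26/25 is ≥ 1, the union bound is uninformative here; it does NOT by itself certify existence.

9·p = 26/25 ≈ 1.040; existence NOT certified by the union bound.


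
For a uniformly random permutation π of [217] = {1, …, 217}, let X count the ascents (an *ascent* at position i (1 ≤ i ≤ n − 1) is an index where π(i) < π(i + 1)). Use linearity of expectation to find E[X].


Write X = Σ X_I over i = 1, …, 216, with X_I the indicator of one ascent.
There are 216 indicators.
For each fixed i, the pair (π(i), π(i+1)) is a uniformly random ordered pair of distinct values from {1, …, 217}; by symmetry P[π(i) < π(i+1)] = 1/2.
By linearity: E[X] = 216 · (1/2) = (217 − 1) · (1/2) = 108 ≈ 108.0000.

E[X] = 108 = 108.0000.


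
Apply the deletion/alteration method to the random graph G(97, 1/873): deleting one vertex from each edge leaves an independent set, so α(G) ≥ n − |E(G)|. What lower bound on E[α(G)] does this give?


E[|E(G)|] = C(97, 2)·p = 4656 · (1/873) = 16/3.
E[α(G)] ≥ n − E[|E(G)|] = 97 − 16/3 = 275/3.
Numerically: ≈ 91.667.
(This is only a lower bound; the true E[α(G)] may be larger.)

E[α(G)] ≥ 275/3 ≈ 91.667.


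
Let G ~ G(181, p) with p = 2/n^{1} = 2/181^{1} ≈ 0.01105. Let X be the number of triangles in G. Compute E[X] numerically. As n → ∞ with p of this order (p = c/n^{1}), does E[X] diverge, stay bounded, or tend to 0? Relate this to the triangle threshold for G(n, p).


Number of potential triangles: C(181, 3) = 971970.
Each occurs with probability p³ ≈ (0.01105)³ ≈ 1.349131e-06.
By linearity: E[X] = C(181, 3)·p³ ≈ 971970 · 1.349131e-06 ≈ 1.3113.
Here α = 1, so p = 2/n is exactly at the triangle threshold p ~ 1/n. Asymptotically E[X] → c³/6 = 2³/6 = 4/3 ≈ 1.3333, a bounded constant. In this regime the triangle count is asymptotically Poisson(c³/6).

E[X] ≈ 1.3113; in regime p = Θ(1/n^{1}) E[X] stays bounded (at the triangle threshold p ~ 1/n).


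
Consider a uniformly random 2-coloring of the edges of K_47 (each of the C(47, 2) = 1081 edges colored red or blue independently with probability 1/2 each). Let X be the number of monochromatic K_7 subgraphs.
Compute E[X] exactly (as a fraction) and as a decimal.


Let X = Σ_S X_S over the C(47, 7) = 62891499 subsets S of size 7, where X_S = 1 if the K_7 on S is monochromatic.
For a fixed S, the K_7 on S has C(7, 2) = 21 edges. P[all 21 edges red] = (1/2)^21, and likewise for blue, so P[monochromatic] = 2·(1/2)^21 = 2^{1 − 21} = 1/1048576.
Summing: E[X] = C(47, 7) · 2^{1 − 21} = 62891499 · 1/1048576 = 62891499/1048576.
Numerically: E[X] ≈ 59.9780.

E[X] = C(47,7)·2^(1−C(7,2)) = 62891499/1048576 ≈ 59.9780.


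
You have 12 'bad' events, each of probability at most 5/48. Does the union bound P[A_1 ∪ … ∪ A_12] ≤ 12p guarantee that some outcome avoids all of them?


Union bound: P[∪_{i=1}^{12} A_i] ≤ Σ_i P[A_i] ≤ 12·p = 12·(5/48) = 5/4.
Numerically: 5/4 ≈ 1.2500000.
Is 5/4 < 1? NO.
Since the bound 5/4 is ≥ 1, the union bound is uninformative here; it does NOT by itself certify existence.

12·p = 5/4 ≈ 1.2500000; existence NOT certified by the union bound.


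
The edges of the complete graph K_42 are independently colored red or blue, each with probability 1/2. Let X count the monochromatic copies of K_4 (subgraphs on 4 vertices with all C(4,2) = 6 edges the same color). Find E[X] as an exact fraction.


Let X = Σ_S X_S over the C(42, 4) = 111930 subsets S of size 4, where X_S = 1 if the K_4 on S is monochromatic.
For a fixed S, the K_4 on S has C(4, 2) = 6 edges. P[all 6 edges red] = (1/2)^6, and likewise for blue, so P[monochromatic] = 2·(1/2)^6 = 2^{1 − 6} = 1/32.
By linearity of expectation: E[X] = C(42, 4) · 2^{1 − 6} = 111930 · 1/32 = 55965/16.
Numerically: E[X] ≈ 3497.812500.

E[X] = C(42,4)·2^(1−C(4,2)) = 55965/16 ≈ 3497.812500.


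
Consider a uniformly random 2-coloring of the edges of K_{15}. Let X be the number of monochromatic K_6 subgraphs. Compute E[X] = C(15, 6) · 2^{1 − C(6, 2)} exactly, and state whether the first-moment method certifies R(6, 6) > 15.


E[X] = C(15, 6) · 2^{1 − 15} = 5005 · 2^{−14} = 5005/16384.
As a reduced fraction: E[X] = 5005/16384 ≈ 0.305.
Is E[X] < 1? YES.
Since E[X] < 1, there exists a 2-coloring of K_{15} with no monochromatic K_6; hence R(6, 6) > 15.

E[X] = 5005/16384 ≈ 0.305; E[X] < 1, so R(6, 6) > 15.


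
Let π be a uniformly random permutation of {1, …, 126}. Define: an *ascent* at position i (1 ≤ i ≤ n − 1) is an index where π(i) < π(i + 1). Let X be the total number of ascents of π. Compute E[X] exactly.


Write X = Σ X_I over i = 1, …, 125, with X_I the indicator of one ascent.
There are 125 indicators.
For each fixed i, the pair (π(i), π(i+1)) is a uniformly random ordered pair of distinct values from {1, …, 126}; by symmetry P[π(i) < π(i+1)] = 1/2.
By linearity: E[X] = 125 · (1/2) = (126 − 1) · (1/2) = 125/2 ≈ 62.5000.

E[X] = 125/2 = 62.5000.


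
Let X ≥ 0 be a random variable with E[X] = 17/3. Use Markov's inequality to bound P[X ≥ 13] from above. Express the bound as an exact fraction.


μ = E[X] = 17/3, a = 13.
Markov: P[X ≥ 13] ≤ μ/a = (17/3)/13 = 17/39.
Numerically: ≈ 0.436.
(Since a = 13 > μ = 5.667, the bound 17/39 is < 1 and informative.)

P[X ≥ 13] ≤ 17/39 ≈ 0.436.


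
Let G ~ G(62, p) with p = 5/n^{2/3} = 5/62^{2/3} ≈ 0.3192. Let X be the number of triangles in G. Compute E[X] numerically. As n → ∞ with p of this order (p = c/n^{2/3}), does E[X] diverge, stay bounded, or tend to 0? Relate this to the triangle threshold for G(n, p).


Number of potential triangles: C(62, 3) = 37820.
Each occurs with probability p³ ≈ (0.3192)³ ≈ 3.251821e-02.
By linearity: E[X] = C(62, 3)·p³ ≈ 37820 · 3.251821e-02 ≈ 1229.8387.
Since α = 2/3 < 1, p = c/n^{2/3} ≫ 1/n is above the triangle threshold p ~ 1/n. Asymptotically E[X] ~ (c³/6)·n^{3(1−α)} = (5³/6)·n^{1} → ∞; triangles are abundant w.h.p.

E[X] ≈ 1229.8387; in regime p = Θ(1/n^{2/3}) E[X] diverges (above the triangle threshold p ~ 1/n).


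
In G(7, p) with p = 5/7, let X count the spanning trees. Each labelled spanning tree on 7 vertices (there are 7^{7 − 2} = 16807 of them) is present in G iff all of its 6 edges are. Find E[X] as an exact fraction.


K_7 has 7^{7 − 2} = 16807 labelled spanning trees.
For each such spanning tree H, let X_H = 1 if all 6 edges of H are present in G. Then P[X_H = 1] = p^{6} = (5/7)^{6} = 15625/117649.
By linearity: E[X] = Σ_H E[X_H] = 16807 · p^{6} = 16807 · 15625/117649 = 15625/7.
Numerically: E[X] ≈ 2.23e+03.

E[X] = 16807 · (5/7)^{6} = 15625/7 ≈ 2.23e+03.


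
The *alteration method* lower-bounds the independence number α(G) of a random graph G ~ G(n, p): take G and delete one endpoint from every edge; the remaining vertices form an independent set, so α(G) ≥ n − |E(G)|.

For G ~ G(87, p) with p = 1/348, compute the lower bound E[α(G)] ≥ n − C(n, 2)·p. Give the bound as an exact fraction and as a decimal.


E[|E(G)|] = C(87, 2)·p = 3741 · (1/348) = 43/4.
E[α(G)] ≥ n − E[|E(G)|] = 87 − 43/4 = 305/4.
Numerically: ≈ 76.25000.
(This is only a lower bound; the true E[α(G)] may be larger.)

E[α(G)] ≥ 305/4 ≈ 76.25000.


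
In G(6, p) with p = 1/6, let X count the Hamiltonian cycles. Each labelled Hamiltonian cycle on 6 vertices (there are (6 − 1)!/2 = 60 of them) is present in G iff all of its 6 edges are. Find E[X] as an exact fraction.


K_6 has (6 − 1)!/2 = 60 labelled Hamiltonian cycles.
For each such Hamiltonian cycle H, let X_H = 1 if all 6 edges of H are present in G. Then P[X_H = 1] = p^{6} = (1/6)^{6} = 1/46656.
By linearity of expectation: E[X] = Σ_H E[X_H] = 60 · p^{6} = 60 · 1/46656 = 5/3888.
Numerically: E[X] ≈ 0.001286.

E[X] = 60 · (1/6)^{6} = 5/3888 ≈ 0.001286.


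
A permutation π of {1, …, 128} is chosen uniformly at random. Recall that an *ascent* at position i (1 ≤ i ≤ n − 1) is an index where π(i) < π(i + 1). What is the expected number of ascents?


Write X = Σ X_I over i = 1, …, 127, with X_I the indicator of one ascent.
There are 127 indicators.
For each fixed i, the pair (π(i), π(i+1)) is a uniformly random ordered pair of distinct values from {1, …, 128}; by symmetry P[π(i) < π(i+1)] = 1/2.
By linearity: E[X] = 127 · (1/2) = (128 − 1) · (1/2) = 127/2 ≈ 63.500000.

E[X] = 127/2 = 63.500000.


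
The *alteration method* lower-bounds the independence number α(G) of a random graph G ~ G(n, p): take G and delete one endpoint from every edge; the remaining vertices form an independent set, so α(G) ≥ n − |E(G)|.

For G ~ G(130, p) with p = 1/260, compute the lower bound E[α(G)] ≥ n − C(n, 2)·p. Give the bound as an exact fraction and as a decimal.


E[|E(G)|] = C(130, 2)·p = 8385 · (1/260) = 129/4.
E[α(G)] ≥ n − E[|E(G)|] = 130 − 129/4 = 391/4.
Numerically: ≈ 97.7500.
(This is only a lower bound; the true E[α(G)] may be larger.)

E[α(G)] ≥ 391/4 ≈ 97.7500.


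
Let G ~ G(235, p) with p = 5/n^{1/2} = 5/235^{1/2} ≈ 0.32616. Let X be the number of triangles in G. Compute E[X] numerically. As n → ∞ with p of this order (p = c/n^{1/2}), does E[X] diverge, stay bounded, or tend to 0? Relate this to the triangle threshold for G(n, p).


Number of potential triangles: C(235, 3) = 2135445.
Each occurs with probability p³ ≈ (0.32616)³ ≈ 3.4698302e-02.
By linearity: E[X] = C(235, 3)·p³ ≈ 2135445 · 3.4698302e-02 ≈ 74096.31500.
Since α = 1/2 < 1, p = c/n^{1/2} ≫ 1/n is above the triangle threshold p ~ 1/n. Asymptotically E[X] ~ (c³/6)·n^{3(1−α)} = (5³/6)·n^{1.5} → ∞; triangles are abundant w.h.p.

E[X] ≈ 74096.31500; in regime p = Θ(1/n^{1/2}) E[X] diverges (above the triangle threshold p ~ 1/n).
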